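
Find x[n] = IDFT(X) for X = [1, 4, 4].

x[n] = (1/3) Σ(k=0 to 2) X[k] · e^(2πikn/3)

Computing each x[n]:
x[0] = 3
x[1] = -1
x[2] = -1

x = [3, -1, -1]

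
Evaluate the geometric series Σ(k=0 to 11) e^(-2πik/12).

Sum of all nth roots of unity equals 0 for n > 1 (geometric series with r ≠ 1).

0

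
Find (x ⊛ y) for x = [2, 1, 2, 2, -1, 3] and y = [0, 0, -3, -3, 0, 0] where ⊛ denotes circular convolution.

(x ⊛ y)[n] = Σ(m=0 to 5) x[m] · y[(n-m) mod 6]

Computing each output sample:
(x ⊛ y)[0] = -3
(x ⊛ y)[1] = -6
(x ⊛ y)[2] = -15
(x ⊛ y)[3] = -9
(x ⊛ y)[4] = -9
(x ⊛ y)[5] = -12

x ⊛ y = [-3, -6, -15, -9, -9, -12]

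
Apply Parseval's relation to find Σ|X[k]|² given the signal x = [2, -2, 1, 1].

Parseval: Σ|x[n]|² = (1/N)Σ|X[k]|², so Σ|X[k]|² = N·Σ|x[n]|² = 4·10.0000

Σ|X[k]|² = N·Σ|x[n]|² = 4·10.0000 = 40.0000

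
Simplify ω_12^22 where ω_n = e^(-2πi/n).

Since ω_12^12 = 1, powers reduce modulo 12.
22 mod 12 = 10
So ω_12^22 = ω_12^10 = e^(-2πi·10/12)

ω_12^22 = ω_12^10 = 0.5000+0.8660i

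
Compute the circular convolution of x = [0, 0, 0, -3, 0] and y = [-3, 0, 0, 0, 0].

(x ⊛ y)[n] = Σ(m=0 to 4) x[m] · y[(n-m) mod 5]

Computing each output sample:
(x ⊛ y)[0] = 0
(x ⊛ y)[1] = 0
(x ⊛ y)[2] = 0
(x ⊛ y)[3] = 9
(x ⊛ y)[4] = 0

x ⊛ y = [0, 0, 0, 9, 0]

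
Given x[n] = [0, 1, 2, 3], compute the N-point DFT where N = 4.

X[k] = Σ(n=0 to 3) x[n] · ω_4^(nk)
where ω_4 = e^(-2πi/4)

Computing each X[k]:
X[0] = 6
X[1] = -2+2i
X[2] = -2
X[3] = -2-2i

X = [6, -2+2i, -2, -2-2i]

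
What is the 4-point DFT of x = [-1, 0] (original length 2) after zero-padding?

Original 2-point DFT: [-1, -1]
Zero-padded 4-point DFT provides frequency interpolation.

DFT_4([x, 0, ...]) = [-1, -1, -1, -1]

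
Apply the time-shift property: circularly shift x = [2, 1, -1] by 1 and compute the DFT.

Time shift by 1: X_shifted[k] = ω_3^(1k) · X[k]
Shifted x = [-1, 2, 1]

DFT(x[n-1]) = [2, -2.5000-0.8660i, -2.5000+0.8660i]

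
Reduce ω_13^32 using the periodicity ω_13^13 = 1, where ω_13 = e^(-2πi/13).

Since ω_13^13 = 1, powers reduce modulo 13.
32 mod 13 = 6
So ω_13^32 = ω_13^6 = e^(-2πi·6/13)

ω_13^32 = ω_13^6 = -0.9709-0.2393i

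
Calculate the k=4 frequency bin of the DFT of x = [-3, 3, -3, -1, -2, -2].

X[4] = Σ(n=0 to 5) x[n] · ω_6^(4n) where ω_6 = e^(-2πi/6)
= (-3)·ω_6^0 + (3)·ω_6^4 + (-3)·ω_6^8 + (-1)·ω_6^12 + (-2)·ω_6^16 + (-2)·ω_6^20

X[4] = -2.0000+5.1962i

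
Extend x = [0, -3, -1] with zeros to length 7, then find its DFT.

Original 3-point DFT: [-4, 2.0000+1.7321i, 2.0000-1.7321i]
Zero-padded 7-point DFT provides frequency interpolation.

DFT_7([x, 0, ...]) = [-4, -1.6479+3.3204i, 1.5685+2.4909i, 2.0794+0.5198i, 2.0794-0.5198i, 1.5685-2.4909i, -1.6479-3.3204i]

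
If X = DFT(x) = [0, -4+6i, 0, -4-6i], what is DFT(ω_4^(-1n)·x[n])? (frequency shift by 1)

Modulation property: DFT(ω_4^(-1n)·x[n]) = X[(k-1) mod 4], so circularly shift X by 1 positions.

X[k-1] = [-4-6i, 0, -4+6i, 0]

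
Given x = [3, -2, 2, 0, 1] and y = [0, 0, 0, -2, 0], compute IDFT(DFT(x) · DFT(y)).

(x ⊛ y)[n] = Σ(m=0 to 4) x[m] · y[(n-m) mod 5]

Computing each output sample:
(x ⊛ y)[0] = -4
(x ⊛ y)[1] = 0
(x ⊛ y)[2] = -2
(x ⊛ y)[3] = -6
(x ⊛ y)[4] = 4

x ⊛ y = [-4, 0, -2, -6, 4]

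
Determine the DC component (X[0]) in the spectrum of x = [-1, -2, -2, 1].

X[0] = Σ(n=0 to 3) x[n] · ω_4^0 = Σ x[n]
= (-1) + (-2) + (-2) + (1)

X[0] = -4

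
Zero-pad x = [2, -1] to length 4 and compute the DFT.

Original 2-point DFT: [1, 3]
Zero-padded 4-point DFT provides frequency interpolation.

DFT_4([x, 0, ...]) = [1, 2+1i, 3, 2-1i]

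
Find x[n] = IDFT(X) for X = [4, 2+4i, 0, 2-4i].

x[n] = (1/4) Σ(k=0 to 3) X[k] · e^(2πikn/4)

Computing each x[n]:
x[0] = 2
x[1] = -1
x[2] = 0
x[3] = 3

x = [2, -1, 0, 3]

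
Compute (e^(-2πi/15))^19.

Since ω_15^15 = 1, powers reduce modulo 15.
19 mod 15 = 4
So ω_15^19 = ω_15^4 = e^(-2πi·4/15)

ω_15^19 = ω_15^4 = -0.1045-0.9945i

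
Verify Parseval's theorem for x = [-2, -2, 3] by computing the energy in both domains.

Time domain:
Σ|x[n]|² = |-2|² + |-2|² + |3|² = 17.0000

Frequency domain:
(1/3)Σ|X[k]|² = (1/3)(|-1|² + |-2.5000+4.3301i|² + |-2.5000-4.3301i|²) = (1/3)·51.0000 = 17.0000

Both sides agree, confirming Parseval's theorem.

Σ|x[n]|² = (1/N)Σ|X[k]|² = 17.0000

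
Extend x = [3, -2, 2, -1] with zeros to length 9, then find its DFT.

Original 4-point DFT: [2, 1+1i, 8, 1-1i]
Zero-padded 9-point DFT provides frequency interpolation.

DFT_9([x, 0, ...]) = [2, 2.3152+0.1820i, 1.2733+0.4195i, 2.0000+3.4641i, 6.9115+2.8356i, 6.9115-2.8356i, 2.0000-3.4641i, 1.2733-0.4195i, 2.3152-0.1820i]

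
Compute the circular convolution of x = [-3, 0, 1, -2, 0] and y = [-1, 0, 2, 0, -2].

(x ⊛ y)[n] = Σ(m=0 to 4) x[m] · y[(n-m) mod 5]

Computing each output sample:
(x ⊛ y)[0] = -1
(x ⊛ y)[1] = -2
(x ⊛ y)[2] = -3
(x ⊛ y)[3] = 2
(x ⊛ y)[4] = 8

x ⊛ y = [-1, -2, -3, 2, 8]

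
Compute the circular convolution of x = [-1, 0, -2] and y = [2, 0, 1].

(x ⊛ y)[n] = Σ(m=0 to 2) x[m] · y[(n-m) mod 3]

Computing each output sample:
(x ⊛ y)[0] = -2
(x ⊛ y)[1] = -2
(x ⊛ y)[2] = -5

x ⊛ y = [-2, -2, -5]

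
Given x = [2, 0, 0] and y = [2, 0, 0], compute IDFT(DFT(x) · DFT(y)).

(x ⊛ y)[n] = Σ(m=0 to 2) x[m] · y[(n-m) mod 3]

Computing each output sample:
(x ⊛ y)[0] = 4
(x ⊛ y)[1] = 0
(x ⊛ y)[2] = 0

x ⊛ y = [4, 0, 0]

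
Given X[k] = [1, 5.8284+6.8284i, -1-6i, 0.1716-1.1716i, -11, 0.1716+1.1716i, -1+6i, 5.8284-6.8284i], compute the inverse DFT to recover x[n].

x[n] = (1/8) Σ(k=0 to 7) X[k] · e^(2πikn/8)

Computing each x[n]:
x[0] = 0
x[1] = 3
x[2] = -3
x[3] = -2
x[4] = -3
x[5] = 3
x[6] = 1
x[7] = 2

x = [0, 3, -3, -2, -3, 3, 1, 2]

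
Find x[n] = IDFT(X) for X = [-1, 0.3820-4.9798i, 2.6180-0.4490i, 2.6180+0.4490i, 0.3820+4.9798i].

x[n] = (1/5) Σ(k=0 to 4) X[k] · e^(2πikn/5)

Computing each x[n]:
x[0] = 1
x[1] = 1
x[2] = 1
x[3] = -1
x[4] = -3

x = [1, 1, 1, -1, -3]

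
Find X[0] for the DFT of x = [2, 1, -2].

X[0] = Σ(n=0 to 2) x[n] · ω_3^0 = Σ x[n]
= (2) + (1) + (-2)

X[0] = 1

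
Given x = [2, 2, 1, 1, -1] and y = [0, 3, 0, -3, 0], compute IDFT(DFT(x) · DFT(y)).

(x ⊛ y)[n] = Σ(m=0 to 4) x[m] · y[(n-m) mod 5]

Computing each output sample:
(x ⊛ y)[0] = -6
(x ⊛ y)[1] = 3
(x ⊛ y)[2] = 9
(x ⊛ y)[3] = -3
(x ⊛ y)[4] = -3

x ⊛ y = [-6, 3, 9, -3, -3]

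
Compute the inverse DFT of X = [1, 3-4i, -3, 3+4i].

x[n] = (1/4) Σ(k=0 to 3) X[k] · e^(2πikn/4)

Computing each x[n]:
x[0] = 1
x[1] = 3
x[2] = -2
x[3] = -1

x = [1, 3, -2, -1]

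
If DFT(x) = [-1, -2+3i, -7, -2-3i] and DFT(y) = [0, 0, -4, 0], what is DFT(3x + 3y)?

By linearity: DFT(3x + 3y) = 3·DFT(x) + 3·DFT(y)
= 3·[-1, -2+3i, -7, -2-3i] + 3·[0, 0, -4, 0]

Computing element-wise:
Z[0] = 3·(-1) + 3·(0) = -3
Z[1] = 3·(-2+3i) + 3·(0) = -6+9i
Z[2] = 3·(-7) + 3·(-4) = -33
Z[3] = 3·(-2-3i) + 3·(0) = -6-9i

DFT(3x + 3y) = 3·X + 3·Y = [-3, -6+9i, -33, -6-9i]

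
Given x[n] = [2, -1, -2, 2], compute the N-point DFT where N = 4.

X[k] = Σ(n=0 to 3) x[n] · ω_4^(nk)
where ω_4 = e^(-2πi/4)

Computing each X[k]:
X[0] = 1
X[1] = 4+3i
X[2] = -1
X[3] = 4-3i

X = [1, 4+3i, -1, 4-3i]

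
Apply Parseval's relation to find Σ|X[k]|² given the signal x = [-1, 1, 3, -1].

Parseval: Σ|x[n]|² = (1/N)Σ|X[k]|², so Σ|X[k]|² = N·Σ|x[n]|² = 4·12.0000

Σ|X[k]|² = N·Σ|x[n]|² = 4·12.0000 = 48.0000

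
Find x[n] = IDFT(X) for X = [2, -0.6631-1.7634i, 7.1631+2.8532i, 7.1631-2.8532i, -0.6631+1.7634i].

x[n] = (1/5) Σ(k=0 to 4) X[k] · e^(2πikn/5)

Computing each x[n]:
x[0] = 3
x[1] = -2
x[2] = 3
x[3] = 0
x[4] = -2

x = [3, -2, 3, 0, -2]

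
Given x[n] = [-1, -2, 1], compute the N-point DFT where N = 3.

X[k] = Σ(n=0 to 2) x[n] · ω_3^(nk)
where ω_3 = e^(-2πi/3)

Computing each X[k]:
X[0] = -2
X[1] = -0.5000+2.5981i
X[2] = -0.5000-2.5981i

X = [-2, -0.5000+2.5981i, -0.5000-2.5981i]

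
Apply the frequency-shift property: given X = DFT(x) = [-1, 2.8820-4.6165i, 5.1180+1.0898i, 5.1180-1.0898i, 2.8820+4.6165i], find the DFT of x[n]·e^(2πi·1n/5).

Modulation property: DFT(ω_5^(-1n)·x[n]) = X[(k-1) mod 5], so circularly shift X by 1 positions.

X[k-1] = [2.8820+4.6165i, -1, 2.8820-4.6165i, 5.1180+1.0898i, 5.1180-1.0898i]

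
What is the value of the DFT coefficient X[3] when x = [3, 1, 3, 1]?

X[3] = Σ(n=0 to 3) x[n] · ω_4^(3n) where ω_4 = e^(-2πi/4)
= (3)·ω_4^0 + (1)·ω_4^3 + (3)·ω_4^6 + (1)·ω_4^9

X[3] = 0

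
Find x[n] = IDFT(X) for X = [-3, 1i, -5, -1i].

x[n] = (1/4) Σ(k=0 to 3) X[k] · e^(2πikn/4)

Computing each x[n]:
x[0] = -2
x[1] = 0
x[2] = -2
x[3] = 1

x = [-2, 0, -2, 1]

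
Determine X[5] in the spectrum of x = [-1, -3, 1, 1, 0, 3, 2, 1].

X[5] = Σ(n=0 to 7) x[n] · ω_8^(5n) where ω_8 = e^(-2πi/8)
= (-1)·ω_8^0 + (-3)·ω_8^5 + (1)·ω_8^10 + (1)·ω_8^15 + (0)·ω_8^20 + (3)·ω_8^25 + (2)·ω_8^30 + (1)·ω_8^35

X[5] = 3.2426-3.2426i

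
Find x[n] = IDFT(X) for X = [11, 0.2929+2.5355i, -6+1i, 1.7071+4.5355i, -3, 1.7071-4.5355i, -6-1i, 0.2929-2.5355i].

x[n] = (1/8) Σ(k=0 to 7) X[k] · e^(2πikn/8)

Computing each x[n]:
x[0] = 0
x[1] = 0
x[2] = 3
x[3] = 1
x[4] = -1
x[5] = 3
x[6] = 2
x[7] = 3

x = [0, 0, 3, 1, -1, 3, 2, 3]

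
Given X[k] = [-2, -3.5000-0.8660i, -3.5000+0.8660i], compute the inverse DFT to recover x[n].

x[n] = (1/3) Σ(k=0 to 2) X[k] · e^(2πikn/3)

Computing each x[n]:
x[0] = -3
x[1] = 1
x[2] = 0

x = [-3, 1, 0]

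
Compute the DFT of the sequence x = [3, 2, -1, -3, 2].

X[k] = Σ(n=0 to 4) x[n] · ω_5^(nk)
where ω_5 = e^(-2πi/5)

Computing each X[k]:
X[0] = 3
X[1] = 7.4721-1.1756i
X[2] = -1.4721+1.9021i
X[3] = -1.4721-1.9021i
X[4] = 7.4721+1.1756i

X = [3, 7.4721-1.1756i, -1.4721+1.9021i, -1.4721-1.9021i, 7.4721+1.1756i]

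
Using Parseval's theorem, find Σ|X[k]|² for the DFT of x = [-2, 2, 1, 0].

Parseval: Σ|x[n]|² = (1/N)Σ|X[k]|², so Σ|X[k]|² = N·Σ|x[n]|² = 4·9.0000

Σ|X[k]|² = N·Σ|x[n]|² = 4·9.0000 = 36.0000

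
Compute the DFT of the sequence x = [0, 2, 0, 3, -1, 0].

X[k] = Σ(n=0 to 5) x[n] · ω_6^(nk)
where ω_6 = e^(-2πi/6)

Computing each X[k]:
X[0] = 4
X[1] = -1.5000-2.5981i
X[2] = 2.5000-0.8660i
X[3] = -6
X[4] = 2.5000+0.8660i
X[5] = -1.5000+2.5981i

X = [4, -1.5000-2.5981i, 2.5000-0.8660i, -6, 2.5000+0.8660i, -1.5000+2.5981i]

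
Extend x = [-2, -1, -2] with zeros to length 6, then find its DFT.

Original 3-point DFT: [-5, -0.5000-0.8660i, -0.5000+0.8660i]
Zero-padded 6-point DFT provides frequency interpolation.

DFT_6([x, 0, ...]) = [-5, -1.5000+2.5981i, -0.5000-0.8660i, -3, -0.5000+0.8660i, -1.5000-2.5981i]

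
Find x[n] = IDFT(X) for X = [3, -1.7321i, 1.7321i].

x[n] = (1/3) Σ(k=0 to 2) X[k] · e^(2πikn/3)

Computing each x[n]:
x[0] = 1
x[1] = 2
x[2] = 0

x = [1, 2, 0]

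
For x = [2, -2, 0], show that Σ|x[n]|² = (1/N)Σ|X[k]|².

Time domain:
Σ|x[n]|² = |2|² + |-2|² + |0|² = 8.0000

Frequency domain:
(1/3)Σ|X[k]|² = (1/3)(|0|² + |3.0000+1.7321i|² + |3.0000-1.7321i|²) = (1/3)·24.0000 = 8.0000

Both sides agree, confirming Parseval's theorem.

Σ|x[n]|² = (1/N)Σ|X[k]|² = 8.0000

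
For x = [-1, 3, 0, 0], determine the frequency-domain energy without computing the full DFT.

Parseval: Σ|x[n]|² = (1/N)Σ|X[k]|², so Σ|X[k]|² = N·Σ|x[n]|² = 4·10.0000

Σ|X[k]|² = N·Σ|x[n]|² = 4·10.0000 = 40.0000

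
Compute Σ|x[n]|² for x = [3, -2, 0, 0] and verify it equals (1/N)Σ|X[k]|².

Time domain:
Σ|x[n]|² = |3|² + |-2|² + |0|² + |0|² = 13.0000

Frequency domain:
(1/4)Σ|X[k]|² = (1/4)(|1|² + |3+2i|² + |5|² + |3-2i|²) = (1/4)·52.0000 = 13.0000

Both sides agree, confirming Parseval's theorem.

Σ|x[n]|² = (1/N)Σ|X[k]|² = 13.0000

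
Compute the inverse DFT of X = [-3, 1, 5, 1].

x[n] = (1/4) Σ(k=0 to 3) X[k] · e^(2πikn/4)

Computing each x[n]:
x[0] = 1
x[1] = -2
x[2] = 0
x[3] = -2

x = [1, -2, 0, -2]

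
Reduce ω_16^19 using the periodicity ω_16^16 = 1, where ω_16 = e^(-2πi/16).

Since ω_16^16 = 1, powers reduce modulo 16.
19 mod 16 = 3
So ω_16^19 = ω_16^3 = e^(-2πi·3/16)

ω_16^19 = ω_16^3 = 0.3827-0.9239i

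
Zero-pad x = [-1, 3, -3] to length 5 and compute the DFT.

Original 3-point DFT: [-1, -1.0000-5.1962i, -1.0000+5.1962i]
Zero-padded 5-point DFT provides frequency interpolation.

DFT_5([x, 0, ...]) = [-1, 2.3541-1.0898i, -4.3541-4.6165i, -4.3541+4.6165i, 2.3541+1.0898i]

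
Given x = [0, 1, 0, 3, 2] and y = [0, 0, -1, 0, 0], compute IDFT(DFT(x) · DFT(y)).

(x ⊛ y)[n] = Σ(m=0 to 4) x[m] · y[(n-m) mod 5]

Computing each output sample:
(x ⊛ y)[0] = -3
(x ⊛ y)[1] = -2
(x ⊛ y)[2] = 0
(x ⊛ y)[3] = -1
(x ⊛ y)[4] = 0

x ⊛ y = [-3, -2, 0, -1, 0]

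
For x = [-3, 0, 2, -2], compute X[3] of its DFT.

X[3] = Σ(n=0 to 3) x[n] · ω_4^(3n) where ω_4 = e^(-2πi/4)
= (-3)·ω_4^0 + (0)·ω_4^3 + (2)·ω_4^6 + (-2)·ω_4^9

X[3] = -5+2i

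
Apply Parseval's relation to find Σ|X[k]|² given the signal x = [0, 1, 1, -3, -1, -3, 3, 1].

Parseval: Σ|x[n]|² = (1/N)Σ|X[k]|², so Σ|X[k]|² = N·Σ|x[n]|² = 8·31.0000

Σ|X[k]|² = N·Σ|x[n]|² = 8·31.0000 = 248.0000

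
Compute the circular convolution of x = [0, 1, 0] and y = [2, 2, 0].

(x ⊛ y)[n] = Σ(m=0 to 2) x[m] · y[(n-m) mod 3]

Computing each output sample:
(x ⊛ y)[0] = 0
(x ⊛ y)[1] = 2
(x ⊛ y)[2] = 2

x ⊛ y = [0, 2, 2]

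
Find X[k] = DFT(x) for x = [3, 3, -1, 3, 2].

X[k] = Σ(n=0 to 4) x[n] · ω_5^(nk)
where ω_5 = e^(-2πi/5)

Computing each X[k]:
X[0] = 10
X[1] = 2.9271+1.4001i
X[2] = -0.4271-4.3920i
X[3] = -0.4271+4.3920i
X[4] = 2.9271-1.4001i

X = [10, 2.9271+1.4001i, -0.4271-4.3920i, -0.4271+4.3920i, 2.9271-1.4001i]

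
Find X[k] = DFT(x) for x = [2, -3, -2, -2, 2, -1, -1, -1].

X[k] = Σ(n=0 to 7) x[n] · ω_8^(nk)
where ω_8 = e^(-2πi/8)

Computing each X[k]:
X[0] = -6
X[1] = -0.7071+3.1213i
X[2] = 7+1i
X[3] = 0.7071+1.1213i
X[4] = 8
X[5] = 0.7071-1.1213i
X[6] = 7-1i
X[7] = -0.7071-3.1213i

X = [-6, -0.7071+3.1213i, 7+1i, 0.7071+1.1213i, 8, 0.7071-1.1213i, 7-1i, -0.7071-3.1213i]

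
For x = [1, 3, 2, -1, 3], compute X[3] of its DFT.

X[3] = Σ(n=0 to 4) x[n] · ω_5^(3n) where ω_5 = e^(-2πi/5)
= (1)·ω_5^0 + (3)·ω_5^3 + (2)·ω_5^6 + (-1)·ω_5^9 + (3)·ω_5^12

X[3] = -3.5451-2.8532i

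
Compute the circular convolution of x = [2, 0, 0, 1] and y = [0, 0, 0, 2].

(x ⊛ y)[n] = Σ(m=0 to 3) x[m] · y[(n-m) mod 4]

Computing each output sample:
(x ⊛ y)[0] = 0
(x ⊛ y)[1] = 0
(x ⊛ y)[2] = 2
(x ⊛ y)[3] = 4

x ⊛ y = [0, 0, 2, 4]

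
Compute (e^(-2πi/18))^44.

Since ω_18^18 = 1, powers reduce modulo 18.
44 mod 18 = 8
So ω_18^44 = ω_18^8 = e^(-2πi·8/18)

ω_18^44 = ω_18^8 = -0.9397-0.3420i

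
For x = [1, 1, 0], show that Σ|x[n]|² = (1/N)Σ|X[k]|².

Time domain:
Σ|x[n]|² = |1|² + |1|² + |0|² = 2.0000

Frequency domain:
(1/3)Σ|X[k]|² = (1/3)(|2|² + |0.5000-0.8660i|² + |0.5000+0.8660i|²) = (1/3)·6.0000 = 2.0000

Both sides agree, confirming Parseval's theorem.

Σ|x[n]|² = (1/N)Σ|X[k]|² = 2.0000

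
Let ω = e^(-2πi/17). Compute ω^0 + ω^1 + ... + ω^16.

Sum of all nth roots of unity equals 0 for n > 1 (geometric series with r ≠ 1).

0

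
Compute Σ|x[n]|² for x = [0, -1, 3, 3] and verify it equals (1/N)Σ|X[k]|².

Time domain:
Σ|x[n]|² = |0|² + |-1|² + |3|² + |3|² = 19.0000

Frequency domain:
(1/4)Σ|X[k]|² = (1/4)(|5|² + |-3+4i|² + |1|² + |-3-4i|²) = (1/4)·76.0000 = 19.0000

Both sides agree, confirming Parseval's theorem.

Σ|x[n]|² = (1/N)Σ|X[k]|² = 19.0000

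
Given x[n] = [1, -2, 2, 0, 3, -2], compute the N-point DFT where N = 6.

X[k] = Σ(n=0 to 5) x[n] · ω_6^(nk)
where ω_6 = e^(-2πi/6)

Computing each X[k]:
X[0] = 2
X[1] = -3.5000+0.8660i
X[2] = 0.5000-0.8660i
X[3] = 10
X[4] = 0.5000+0.8660i
X[5] = -3.5000-0.8660i

X = [2, -3.5000+0.8660i, 0.5000-0.8660i, 10, 0.5000+0.8660i, -3.5000-0.8660i]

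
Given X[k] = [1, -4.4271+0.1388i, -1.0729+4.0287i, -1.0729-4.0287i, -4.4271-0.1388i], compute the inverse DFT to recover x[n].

x[n] = (1/5) Σ(k=0 to 4) X[k] · e^(2πikn/5)

Computing each x[n]:
x[0] = -2
x[1] = -1
x[2] = 3
x[3] = 0
x[4] = 1

x = [-2, -1, 3, 0, 1]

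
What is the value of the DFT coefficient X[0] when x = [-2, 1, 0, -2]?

X[0] = Σ(n=0 to 3) x[n] · ω_4^0 = Σ x[n]
= (-2) + (1) + (0) + (-2)

X[0] = -3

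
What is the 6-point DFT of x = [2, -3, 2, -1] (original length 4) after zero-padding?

Original 4-point DFT: [0, 2i, 8, -2i]
Zero-padded 6-point DFT provides frequency interpolation.

DFT_6([x, 0, ...]) = [0, 0.5000+0.8660i, 1.5000+4.3301i, 8, 1.5000-4.3301i, 0.5000-0.8660i]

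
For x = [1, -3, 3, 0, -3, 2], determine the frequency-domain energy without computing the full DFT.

Parseval: Σ|x[n]|² = (1/N)Σ|X[k]|², so Σ|X[k]|² = N·Σ|x[n]|² = 6·32.0000

Σ|X[k]|² = N·Σ|x[n]|² = 6·32.0000 = 192.0000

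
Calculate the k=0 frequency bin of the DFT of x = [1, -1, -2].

X[0] = Σ(n=0 to 2) x[n] · ω_3^0 = Σ x[n]
= (1) + (-1) + (-2)

X[0] = -2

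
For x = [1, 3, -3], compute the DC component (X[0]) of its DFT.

X[0] = Σ(n=0 to 2) x[n] · ω_3^0 = Σ x[n]
= (1) + (3) + (-3)

X[0] = 1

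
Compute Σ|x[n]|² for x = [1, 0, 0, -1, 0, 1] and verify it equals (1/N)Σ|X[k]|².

Time domain:
Σ|x[n]|² = |1|² + |0|² + |0|² + |-1|² + |0|² + |1|² = 3.0000

Frequency domain:
(1/6)Σ|X[k]|² = (1/6)(|1|² + |2.5000+0.8660i|² + |-0.5000+0.8660i|² + |1|² + |-0.5000-0.8660i|² + |2.5000-0.8660i|²) = (1/6)·18.0000 = 3.0000

Both sides agree, confirming Parseval's theorem.

Σ|x[n]|² = (1/N)Σ|X[k]|² = 3.0000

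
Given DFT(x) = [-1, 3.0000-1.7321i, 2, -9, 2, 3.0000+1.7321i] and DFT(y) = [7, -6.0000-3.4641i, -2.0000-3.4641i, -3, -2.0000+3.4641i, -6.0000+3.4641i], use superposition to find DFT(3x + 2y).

By linearity: DFT(3x + 2y) = 3·DFT(x) + 2·DFT(y)
= 3·[-1, 3.0000-1.7321i, 2, -9, 2, 3.0000+1.7321i] + 2·[7, -6.0000-3.4641i, -2.0000-3.4641i, -3, -2.0000+3.4641i, -6.0000+3.4641i]

Computing element-wise:
Z[0] = 3·(-1) + 2·(7) = 11
Z[1] = 3·(3.0000-1.7321i) + 2·(-6.0000-3.4641i) = -3.0000-12.1245i
Z[2] = 3·(2) + 2·(-2.0000-3.4641i) = 2.0000-6.9282i
Z[3] = 3·(-9) + 2·(-3) = -33
Z[4] = 3·(2) + 2·(-2.0000+3.4641i) = 2.0000+6.9282i
Z[5] = 3·(3.0000+1.7321i) + 2·(-6.0000+3.4641i) = -3.0000+12.1245i

DFT(3x + 2y) = 3·X + 2·Y = [11, -3.0000-12.1245i, 2.0000-6.9282i, -33, 2.0000+6.9282i, -3.0000+12.1245i]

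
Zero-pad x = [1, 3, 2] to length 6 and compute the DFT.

Original 3-point DFT: [6, -1.5000-0.8660i, -1.5000+0.8660i]
Zero-padded 6-point DFT provides frequency interpolation.

DFT_6([x, 0, ...]) = [6, 1.5000-4.3301i, -1.5000-0.8660i, 0, -1.5000+0.8660i, 1.5000+4.3301i]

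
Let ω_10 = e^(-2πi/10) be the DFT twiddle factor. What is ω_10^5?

ω_10^5 = e^(-2πi·5/10)
= cos(-2π·5/10) + i·sin(-2π·5/10)
= cos(-10π/10) + i·sin(-10π/10)

ω_10^5 = cos(-10π/10) + i·sin(-10π/10) = -1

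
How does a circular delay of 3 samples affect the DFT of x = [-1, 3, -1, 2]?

Time shift by 3: X_shifted[k] = ω_4^(3k) · X[k]
Shifted x = [3, -1, 2, -1]

DFT(x[n-3]) = [3, 1, 7, 1]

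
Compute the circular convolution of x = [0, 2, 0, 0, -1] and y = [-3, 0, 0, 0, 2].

(x ⊛ y)[n] = Σ(m=0 to 4) x[m] · y[(n-m) mod 5]

Computing each output sample:
(x ⊛ y)[0] = 4
(x ⊛ y)[1] = -6
(x ⊛ y)[2] = 0
(x ⊛ y)[3] = -2
(x ⊛ y)[4] = 3

x ⊛ y = [4, -6, 0, -2, 3]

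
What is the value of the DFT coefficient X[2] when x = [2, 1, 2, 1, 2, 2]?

X[2] = Σ(n=0 to 5) x[n] · ω_6^(2n) where ω_6 = e^(-2πi/6)
= (2)·ω_6^0 + (1)·ω_6^2 + (2)·ω_6^4 + (1)·ω_6^6 + (2)·ω_6^8 + (2)·ω_6^10

X[2] = -0.5000+0.8660i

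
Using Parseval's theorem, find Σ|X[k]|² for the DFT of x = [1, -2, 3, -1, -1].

Parseval: Σ|x[n]|² = (1/N)Σ|X[k]|², so Σ|X[k]|² = N·Σ|x[n]|² = 5·16.0000

Σ|X[k]|² = N·Σ|x[n]|² = 5·16.0000 = 80.0000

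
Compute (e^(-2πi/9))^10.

Since ω_9^9 = 1, powers reduce modulo 9.
10 mod 9 = 1
So ω_9^10 = ω_9^1 = e^(-2πi·1/9)

ω_9^10 = ω_9^1 = 0.7660-0.6428i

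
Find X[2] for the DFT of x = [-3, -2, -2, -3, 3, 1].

X[2] = Σ(n=0 to 5) x[n] · ω_6^(2n) where ω_6 = e^(-2πi/6)
= (-3)·ω_6^0 + (-2)·ω_6^2 + (-2)·ω_6^4 + (-3)·ω_6^6 + (3)·ω_6^8 + (1)·ω_6^10

X[2] = -6.0000-1.7321i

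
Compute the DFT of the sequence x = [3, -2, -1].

X[k] = Σ(n=0 to 2) x[n] · ω_3^(nk)
where ω_3 = e^(-2πi/3)

Computing each X[k]:
X[0] = 0
X[1] = 4.5000+0.8660i
X[2] = 4.5000-0.8660i

X = [0, 4.5000+0.8660i, 4.5000-0.8660i]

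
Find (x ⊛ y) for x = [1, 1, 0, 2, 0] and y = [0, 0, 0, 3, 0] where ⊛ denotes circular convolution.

(x ⊛ y)[n] = Σ(m=0 to 4) x[m] · y[(n-m) mod 5]

Computing each output sample:
(x ⊛ y)[0] = 0
(x ⊛ y)[1] = 6
(x ⊛ y)[2] = 0
(x ⊛ y)[3] = 3
(x ⊛ y)[4] = 3

x ⊛ y = [0, 6, 0, 3, 3]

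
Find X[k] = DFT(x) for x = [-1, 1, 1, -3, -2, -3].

X[k] = Σ(n=0 to 5) x[n] · ω_6^(nk)
where ω_6 = e^(-2πi/6)

Computing each X[k]:
X[0] = -7
X[1] = 1.5000-6.0622i
X[2] = -2.5000-0.8660i
X[3] = 3
X[4] = -2.5000+0.8660i
X[5] = 1.5000+6.0622i

X = [-7, 1.5000-6.0622i, -2.5000-0.8660i, 3, -2.5000+0.8660i, 1.5000+6.0622i]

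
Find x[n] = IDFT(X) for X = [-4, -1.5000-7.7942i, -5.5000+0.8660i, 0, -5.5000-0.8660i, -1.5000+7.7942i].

x[n] = (1/6) Σ(k=0 to 5) X[k] · e^(2πikn/6)

Computing each x[n]:
x[0] = -3
x[1] = 2
x[2] = 3
x[3] = -2
x[4] = -2
x[5] = -2

x = [-3, 2, 3, -2, -2, -2]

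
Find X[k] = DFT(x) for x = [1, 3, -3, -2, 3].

X[k] = Σ(n=0 to 4) x[n] · ω_5^(nk)
where ω_5 = e^(-2πi/5)

Computing each X[k]:
X[0] = 2
X[1] = 6.8992+0.5878i
X[2] = -5.3992-0.9511i
X[3] = -5.3992+0.9511i
X[4] = 6.8992-0.5878i

X = [2, 6.8992+0.5878i, -5.3992-0.9511i, -5.3992+0.9511i, 6.8992-0.5878i]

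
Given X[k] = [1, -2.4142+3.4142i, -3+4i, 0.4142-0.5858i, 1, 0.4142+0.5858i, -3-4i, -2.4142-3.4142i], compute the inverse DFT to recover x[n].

x[n] = (1/8) Σ(k=0 to 7) X[k] · e^(2πikn/8)

Computing each x[n]:
x[0] = -1
x[1] = -2
x[2] = 0
x[3] = 1
x[4] = 0
x[5] = 0
x[6] = 2
x[7] = 1

x = [-1, -2, 0, 1, 0, 0, 2, 1]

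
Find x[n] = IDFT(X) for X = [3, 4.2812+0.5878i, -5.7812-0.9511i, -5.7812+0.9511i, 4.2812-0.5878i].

x[n] = (1/5) Σ(k=0 to 4) X[k] · e^(2πikn/5)

Computing each x[n]:
x[0] = 0
x[1] = 3
x[2] = -2
x[3] = -1
x[4] = 3

x = [0, 3, -2, -1, 3]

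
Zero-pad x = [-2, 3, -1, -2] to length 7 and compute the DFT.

Original 4-point DFT: [-2, -1-5i, -4, -1+5i]
Zero-padded 7-point DFT provides frequency interpolation.

DFT_7([x, 0, ...]) = [-2, 1.8949-0.5028i, -3.0136-4.9223i, -4.8814-0.1336i, -4.8814+0.1336i, -3.0136+4.9223i, 1.8949+0.5028i]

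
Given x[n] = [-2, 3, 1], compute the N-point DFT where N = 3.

X[k] = Σ(n=0 to 2) x[n] · ω_3^(nk)
where ω_3 = e^(-2πi/3)

Computing each X[k]:
X[0] = 2
X[1] = -4.0000-1.7321i
X[2] = -4.0000+1.7321i

X = [2, -4.0000-1.7321i, -4.0000+1.7321i]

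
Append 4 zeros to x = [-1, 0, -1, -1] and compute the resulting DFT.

Original 4-point DFT: [-3, -1i, -1, 1i]
Zero-padded 8-point DFT provides frequency interpolation.

DFT_8([x, 0, ...]) = [-3, -0.2929+1.7071i, -1i, -1.7071-0.2929i, -1, -1.7071+0.2929i, 1i, -0.2929-1.7071i]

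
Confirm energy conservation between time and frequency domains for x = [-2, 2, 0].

Time domain:
Σ|x[n]|² = |-2|² + |2|² + |0|² = 8.0000

Frequency domain:
(1/3)Σ|X[k]|² = (1/3)(|0|² + |-3.0000-1.7321i|² + |-3.0000+1.7321i|²) = (1/3)·24.0000 = 8.0000

Both sides agree, confirming Parseval's theorem.

Σ|x[n]|² = (1/N)Σ|X[k]|² = 8.0000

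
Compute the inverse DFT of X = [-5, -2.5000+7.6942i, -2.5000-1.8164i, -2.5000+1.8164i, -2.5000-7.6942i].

x[n] = (1/5) Σ(k=0 to 4) X[k] · e^(2πikn/5)

Computing each x[n]:
x[0] = -3
x[1] = -3
x[2] = -3
x[3] = 2
x[4] = 2

x = [-3, -3, -3, 2, 2]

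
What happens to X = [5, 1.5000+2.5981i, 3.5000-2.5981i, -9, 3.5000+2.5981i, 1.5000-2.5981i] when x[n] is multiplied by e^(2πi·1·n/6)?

Modulation property: DFT(ω_6^(-1n)·x[n]) = X[(k-1) mod 6], so circularly shift X by 1 positions.

X[k-1] = [1.5000-2.5981i, 5, 1.5000+2.5981i, 3.5000-2.5981i, -9, 3.5000+2.5981i]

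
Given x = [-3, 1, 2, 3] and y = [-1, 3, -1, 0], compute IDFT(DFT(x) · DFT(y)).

(x ⊛ y)[n] = Σ(m=0 to 3) x[m] · y[(n-m) mod 4]

Computing each output sample:
(x ⊛ y)[0] = 10
(x ⊛ y)[1] = -13
(x ⊛ y)[2] = 4
(x ⊛ y)[3] = 2

x ⊛ y = [10, -13, 4, 2]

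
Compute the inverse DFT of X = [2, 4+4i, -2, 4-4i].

x[n] = (1/4) Σ(k=0 to 3) X[k] · e^(2πikn/4)

Computing each x[n]:
x[0] = 2
x[1] = -1
x[2] = -2
x[3] = 3

x = [2, -1, -2, 3]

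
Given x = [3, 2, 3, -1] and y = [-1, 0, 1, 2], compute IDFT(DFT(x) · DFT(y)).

(x ⊛ y)[n] = Σ(m=0 to 3) x[m] · y[(n-m) mod 4]

Computing each output sample:
(x ⊛ y)[0] = 4
(x ⊛ y)[1] = 3
(x ⊛ y)[2] = -2
(x ⊛ y)[3] = 9

x ⊛ y = [4, 3, -2, 9]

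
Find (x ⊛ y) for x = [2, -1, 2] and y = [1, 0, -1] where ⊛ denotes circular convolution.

(x ⊛ y)[n] = Σ(m=0 to 2) x[m] · y[(n-m) mod 3]

Computing each output sample:
(x ⊛ y)[0] = 3
(x ⊛ y)[1] = -3
(x ⊛ y)[2] = 0

x ⊛ y = [3, -3, 0]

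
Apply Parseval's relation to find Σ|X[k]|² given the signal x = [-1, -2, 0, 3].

Parseval: Σ|x[n]|² = (1/N)Σ|X[k]|², so Σ|X[k]|² = N·Σ|x[n]|² = 4·14.0000

Σ|X[k]|² = N·Σ|x[n]|² = 4·14.0000 = 56.0000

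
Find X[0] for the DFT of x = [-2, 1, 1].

X[0] = Σ(n=0 to 2) x[n] · ω_3^0 = Σ x[n]
= (-2) + (1) + (1)

X[0] = 0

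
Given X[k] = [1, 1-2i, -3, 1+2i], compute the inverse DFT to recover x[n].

x[n] = (1/4) Σ(k=0 to 3) X[k] · e^(2πikn/4)

Computing each x[n]:
x[0] = 0
x[1] = 2
x[2] = -1
x[3] = 0

x = [0, 2, -1, 0]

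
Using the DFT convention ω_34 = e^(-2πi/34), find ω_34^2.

ω_34^2 = e^(-2πi·2/34)
= cos(-2π·2/34) + i·sin(-2π·2/34)
= cos(-4π/34) + i·sin(-4π/34)

ω_34^2 = cos(-4π/34) + i·sin(-4π/34) = 0.9325-0.3612i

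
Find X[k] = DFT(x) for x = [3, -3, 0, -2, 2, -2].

X[k] = Σ(n=0 to 5) x[n] · ω_6^(nk)
where ω_6 = e^(-2πi/6)

Computing each X[k]:
X[0] = -2
X[1] = 1.5000+2.5981i
X[2] = 2.5000-0.8660i
X[3] = 12
X[4] = 2.5000+0.8660i
X[5] = 1.5000-2.5981i

X = [-2, 1.5000+2.5981i, 2.5000-0.8660i, 12, 2.5000+0.8660i, 1.5000-2.5981i]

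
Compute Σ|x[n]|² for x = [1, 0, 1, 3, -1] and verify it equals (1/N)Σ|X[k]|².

Time domain:
Σ|x[n]|² = |1|² + |0|² + |1|² + |3|² + |-1|² = 12.0000

Frequency domain:
(1/5)Σ|X[k]|² = (1/5)(|4|² + |-2.5451+0.2245i|² + |3.0451-2.4899i|² + |3.0451+2.4899i|² + |-2.5451-0.2245i|²) = (1/5)·60.0000 = 12.0000

Both sides agree, confirming Parseval's theorem.

Σ|x[n]|² = (1/N)Σ|X[k]|² = 12.0000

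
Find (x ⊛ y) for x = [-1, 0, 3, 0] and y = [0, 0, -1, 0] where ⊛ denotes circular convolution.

(x ⊛ y)[n] = Σ(m=0 to 3) x[m] · y[(n-m) mod 4]

Computing each output sample:
(x ⊛ y)[0] = -3
(x ⊛ y)[1] = 0
(x ⊛ y)[2] = 1
(x ⊛ y)[3] = 0

x ⊛ y = [-3, 0, 1, 0]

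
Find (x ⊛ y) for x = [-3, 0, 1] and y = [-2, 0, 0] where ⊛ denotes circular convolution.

(x ⊛ y)[n] = Σ(m=0 to 2) x[m] · y[(n-m) mod 3]

Computing each output sample:
(x ⊛ y)[0] = 6
(x ⊛ y)[1] = 0
(x ⊛ y)[2] = -2

x ⊛ y = [6, 0, -2]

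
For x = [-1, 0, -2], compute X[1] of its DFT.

X[1] = Σ(n=0 to 2) x[n] · ω_3^(1n) where ω_3 = e^(-2πi/3)
= (-1)·ω_3^0 + (0)·ω_3^1 + (-2)·ω_3^2

X[1] = -1.7321i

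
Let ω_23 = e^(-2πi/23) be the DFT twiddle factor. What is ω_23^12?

ω_23^12 = e^(-2πi·12/23)
= cos(-2π·12/23) + i·sin(-2π·12/23)
= cos(-24π/23) + i·sin(-24π/23)

ω_23^12 = cos(-24π/23) + i·sin(-24π/23) = -0.9907+0.1362i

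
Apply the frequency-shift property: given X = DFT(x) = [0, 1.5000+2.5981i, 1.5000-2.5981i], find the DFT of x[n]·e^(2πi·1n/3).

Modulation property: DFT(ω_3^(-1n)·x[n]) = X[(k-1) mod 3], so circularly shift X by 1 positions.

X[k-1] = [1.5000-2.5981i, 0, 1.5000+2.5981i]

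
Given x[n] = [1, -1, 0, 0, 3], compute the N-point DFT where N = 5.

X[k] = Σ(n=0 to 4) x[n] · ω_5^(nk)
where ω_5 = e^(-2πi/5)

Computing each X[k]:
X[0] = 3
X[1] = 1.6180+3.8042i
X[2] = -0.6180+2.3511i
X[3] = -0.6180-2.3511i
X[4] = 1.6180-3.8042i

X = [3, 1.6180+3.8042i, -0.6180+2.3511i, -0.6180-2.3511i, 1.6180-3.8042i]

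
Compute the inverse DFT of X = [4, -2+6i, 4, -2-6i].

x[n] = (1/4) Σ(k=0 to 3) X[k] · e^(2πikn/4)

Computing each x[n]:
x[0] = 1
x[1] = -3
x[2] = 3
x[3] = 3

x = [1, -3, 3, 3]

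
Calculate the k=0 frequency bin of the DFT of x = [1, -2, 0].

X[0] = Σ(n=0 to 2) x[n] · ω_3^0 = Σ x[n]
= (1) + (-2) + (0)

X[0] = -1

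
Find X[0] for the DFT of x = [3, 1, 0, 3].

X[0] = Σ(n=0 to 3) x[n] · ω_4^0 = Σ x[n]
= (3) + (1) + (0) + (3)

X[0] = 7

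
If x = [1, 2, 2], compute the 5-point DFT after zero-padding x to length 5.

Original 3-point DFT: [5, -1, -1]
Zero-padded 5-point DFT provides frequency interpolation.

DFT_5([x, 0, ...]) = [5, -3.0777i, 0.7265i, -0.7265i, 3.0777i]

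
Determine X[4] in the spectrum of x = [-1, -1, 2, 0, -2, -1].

X[4] = Σ(n=0 to 5) x[n] · ω_6^(4n) where ω_6 = e^(-2πi/6)
= (-1)·ω_6^0 + (-1)·ω_6^4 + (2)·ω_6^8 + (0)·ω_6^12 + (-2)·ω_6^16 + (-1)·ω_6^20

X[4] = -3.4641i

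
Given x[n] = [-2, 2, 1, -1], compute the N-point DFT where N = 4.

X[k] = Σ(n=0 to 3) x[n] · ω_4^(nk)
where ω_4 = e^(-2πi/4)

Computing each X[k]:
X[0] = 0
X[1] = -3-3i
X[2] = -2
X[3] = -3+3i

X = [0, -3-3i, -2, -3+3i]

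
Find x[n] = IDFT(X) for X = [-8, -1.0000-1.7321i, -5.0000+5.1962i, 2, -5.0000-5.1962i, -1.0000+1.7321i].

x[n] = (1/6) Σ(k=0 to 5) X[k] · e^(2πikn/6)

Computing each x[n]:
x[0] = -3
x[1] = -2
x[2] = 2
x[3] = -3
x[4] = -2
x[5] = 0

x = [-3, -2, 2, -3, -2, 0]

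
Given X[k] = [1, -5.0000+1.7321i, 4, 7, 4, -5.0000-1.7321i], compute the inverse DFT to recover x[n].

x[n] = (1/6) Σ(k=0 to 5) X[k] · e^(2πikn/6)

Computing each x[n]:
x[0] = 1
x[1] = -3
x[2] = 1
x[3] = 2
x[4] = 2
x[5] = -2

x = [1, -3, 1, 2, 2, -2]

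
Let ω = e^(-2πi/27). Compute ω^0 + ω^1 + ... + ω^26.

Sum of all nth roots of unity equals 0 for n > 1 (geometric series with r ≠ 1).

0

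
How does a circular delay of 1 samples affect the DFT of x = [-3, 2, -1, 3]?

Time shift by 1: X_shifted[k] = ω_4^(1k) · X[k]
Shifted x = [3, -3, 2, -1]

DFT(x[n-1]) = [1, 1+2i, 9, 1-2i]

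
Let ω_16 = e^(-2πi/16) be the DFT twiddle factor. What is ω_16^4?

ω_16^4 = e^(-2πi·4/16)
= cos(-2π·4/16) + i·sin(-2π·4/16)
= cos(-8π/16) + i·sin(-8π/16)

ω_16^4 = cos(-8π/16) + i·sin(-8π/16) = -1i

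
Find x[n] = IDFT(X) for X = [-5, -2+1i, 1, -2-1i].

x[n] = (1/4) Σ(k=0 to 3) X[k] · e^(2πikn/4)

Computing each x[n]:
x[0] = -2
x[1] = -2
x[2] = 0
x[3] = -1

x = [-2, -2, 0, -1]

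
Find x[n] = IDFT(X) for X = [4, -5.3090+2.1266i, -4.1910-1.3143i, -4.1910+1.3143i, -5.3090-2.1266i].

x[n] = (1/5) Σ(k=0 to 4) X[k] · e^(2πikn/5)

Computing each x[n]:
x[0] = -3
x[1] = 1
x[2] = 1
x[3] = 3
x[4] = 2

x = [-3, 1, 1, 3, 2]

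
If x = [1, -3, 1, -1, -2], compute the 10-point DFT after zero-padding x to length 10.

Original 5-point DFT: [-4, -0.5451-0.2245i, 5.0451+2.4899i, 5.0451-2.4899i, -0.5451+0.2245i]
Zero-padded 10-point DFT provides frequency interpolation.

DFT_10([x, 0, ...]) = [-4, 0.8090+2.9389i, -0.5451-0.2245i, -0.3090+4.7553i, 5.0451+2.4899i, 4, 5.0451-2.4899i, -0.3090-4.7553i, -0.5451+0.2245i, 0.8090-2.9389i]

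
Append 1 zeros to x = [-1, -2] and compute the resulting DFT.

Original 2-point DFT: [-3, 1]
Zero-padded 3-point DFT provides frequency interpolation.

DFT_3([x, 0, ...]) = [-3, 1.7321i, -1.7321i]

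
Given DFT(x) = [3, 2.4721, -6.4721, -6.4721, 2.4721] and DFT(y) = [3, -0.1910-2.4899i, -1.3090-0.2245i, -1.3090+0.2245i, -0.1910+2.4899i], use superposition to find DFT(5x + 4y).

By linearity: DFT(5x + 4y) = 5·DFT(x) + 4·DFT(y)
= 5·[3, 2.4721, -6.4721, -6.4721, 2.4721] + 4·[3, -0.1910-2.4899i, -1.3090-0.2245i, -1.3090+0.2245i, -0.1910+2.4899i]

Computing element-wise:
Z[0] = 5·(3) + 4·(3) = 27
Z[1] = 5·(2.4721) + 4·(-0.1910-2.4899i) = 11.5965-9.9596i
Z[2] = 5·(-6.4721) + 4·(-1.3090-0.2245i) = -37.5965-0.8980i
Z[3] = 5·(-6.4721) + 4·(-1.3090+0.2245i) = -37.5965+0.8980i
Z[4] = 5·(2.4721) + 4·(-0.1910+2.4899i) = 11.5965+9.9596i

DFT(5x + 4y) = 5·X + 4·Y = [27, 11.5965-9.9596i, -37.5965-0.8980i, -37.5965+0.8980i, 11.5965+9.9596i]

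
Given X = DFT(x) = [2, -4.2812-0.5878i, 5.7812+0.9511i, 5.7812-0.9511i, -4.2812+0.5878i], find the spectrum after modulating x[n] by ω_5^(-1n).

Modulation property: DFT(ω_5^(-1n)·x[n]) = X[(k-1) mod 5], so circularly shift X by 1 positions.

X[k-1] = [-4.2812+0.5878i, 2, -4.2812-0.5878i, 5.7812+0.9511i, 5.7812-0.9511i]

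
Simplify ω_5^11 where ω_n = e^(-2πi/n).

Since ω_5^5 = 1, powers reduce modulo 5.
11 mod 5 = 1
So ω_5^11 = ω_5^1 = e^(-2πi·1/5)

ω_5^11 = ω_5^1 = 0.3090-0.9511i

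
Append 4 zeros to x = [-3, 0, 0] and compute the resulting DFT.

Original 3-point DFT: [-3, -3, -3]
Zero-padded 7-point DFT provides frequency interpolation.

DFT_7([x, 0, ...]) = [-3, -3, -3, -3, -3, -3, -3]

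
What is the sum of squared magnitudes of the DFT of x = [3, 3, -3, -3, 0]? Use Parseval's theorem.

Parseval: Σ|x[n]|² = (1/N)Σ|X[k]|², so Σ|X[k]|² = N·Σ|x[n]|² = 5·36.0000

Σ|X[k]|² = N·Σ|x[n]|² = 5·36.0000 = 180.0000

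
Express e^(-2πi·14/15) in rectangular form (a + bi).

ω_15^14 = e^(-2πi·14/15)
= cos(-2π·14/15) + i·sin(-2π·14/15)
= cos(-28π/15) + i·sin(-28π/15)

ω_15^14 = cos(-28π/15) + i·sin(-28π/15) = 0.9135+0.4067i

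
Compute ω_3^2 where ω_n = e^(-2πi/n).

ω_3^2 = e^(-2πi·2/3)
= cos(-2π·2/3) + i·sin(-2π·2/3)
= cos(-4π/3) + i·sin(-4π/3)

ω_3^2 = cos(-4π/3) + i·sin(-4π/3) = -0.5000+0.8660i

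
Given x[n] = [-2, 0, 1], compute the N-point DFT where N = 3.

X[k] = Σ(n=0 to 2) x[n] · ω_3^(nk)
where ω_3 = e^(-2πi/3)

Computing each X[k]:
X[0] = -1
X[1] = -2.5000+0.8660i
X[2] = -2.5000-0.8660i

X = [-1, -2.5000+0.8660i, -2.5000-0.8660i]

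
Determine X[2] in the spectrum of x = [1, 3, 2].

X[2] = Σ(n=0 to 2) x[n] · ω_3^(2n) where ω_3 = e^(-2πi/3)
= (1)·ω_3^0 + (3)·ω_3^2 + (2)·ω_3^4

X[2] = -1.5000+0.8660i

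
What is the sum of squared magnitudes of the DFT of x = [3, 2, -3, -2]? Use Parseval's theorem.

Parseval: Σ|x[n]|² = (1/N)Σ|X[k]|², so Σ|X[k]|² = N·Σ|x[n]|² = 4·26.0000

Σ|X[k]|² = N·Σ|x[n]|² = 4·26.0000 = 104.0000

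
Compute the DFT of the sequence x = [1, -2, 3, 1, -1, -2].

X[k] = Σ(n=0 to 5) x[n] · ω_6^(nk)
where ω_6 = e^(-2πi/6)

Computing each X[k]:
X[0] = 0
X[1] = -3.0000-3.4641i
X[2] = 3.0000+3.4641i
X[3] = 6
X[4] = 3.0000-3.4641i
X[5] = -3.0000+3.4641i

X = [0, -3.0000-3.4641i, 3.0000+3.4641i, 6, 3.0000-3.4641i, -3.0000+3.4641i]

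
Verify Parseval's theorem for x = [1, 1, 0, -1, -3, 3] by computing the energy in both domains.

Time domain:
Σ|x[n]|² = |1|² + |1|² + |0|² + |-1|² + |-3|² + |3|² = 21.0000

Frequency domain:
(1/6)Σ|X[k]|² = (1/6)(|1|² + |5.5000-0.8660i|² + |-0.5000+4.3301i|² + |-5|² + |-0.5000-4.3301i|² + |5.5000+0.8660i|²) = (1/6)·126.0000 = 21.0000

Both sides agree, confirming Parseval's theorem.

Σ|x[n]|² = (1/N)Σ|X[k]|² = 21.0000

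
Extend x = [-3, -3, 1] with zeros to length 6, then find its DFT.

Original 3-point DFT: [-5, -2.0000+3.4641i, -2.0000-3.4641i]
Zero-padded 6-point DFT provides frequency interpolation.

DFT_6([x, 0, ...]) = [-5, -5.0000+1.7321i, -2.0000+3.4641i, 1, -2.0000-3.4641i, -5.0000-1.7321i]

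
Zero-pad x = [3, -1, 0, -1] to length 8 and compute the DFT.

Original 4-point DFT: [1, 3, 5, 3]
Zero-padded 8-point DFT provides frequency interpolation.

DFT_8([x, 0, ...]) = [1, 3.0000+1.4142i, 3, 3.0000+1.4142i, 5, 3.0000-1.4142i, 3, 3.0000-1.4142i]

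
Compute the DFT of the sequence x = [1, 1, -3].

X[k] = Σ(n=0 to 2) x[n] · ω_3^(nk)
where ω_3 = e^(-2πi/3)

Computing each X[k]:
X[0] = -1
X[1] = 2.0000-3.4641i
X[2] = 2.0000+3.4641i

X = [-1, 2.0000-3.4641i, 2.0000+3.4641i]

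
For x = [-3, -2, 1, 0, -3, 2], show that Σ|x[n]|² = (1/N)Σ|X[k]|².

Time domain:
Σ|x[n]|² = |-3|² + |-2|² + |1|² + |0|² + |-3|² + |2|² = 27.0000

Frequency domain:
(1/6)Σ|X[k]|² = (1/6)(|-5|² + |-2|² + |-2.0000+6.9282i|² + |-5|² + |-2.0000-6.9282i|² + |-2|²) = (1/6)·162.0000 = 27.0000

Both sides agree, confirming Parseval's theorem.

Σ|x[n]|² = (1/N)Σ|X[k]|² = 27.0000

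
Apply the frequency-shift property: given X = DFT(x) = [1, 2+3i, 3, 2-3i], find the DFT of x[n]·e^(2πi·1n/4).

Modulation property: DFT(ω_4^(-1n)·x[n]) = X[(k-1) mod 4], so circularly shift X by 1 positions.

X[k-1] = [2-3i, 1, 2+3i, 3]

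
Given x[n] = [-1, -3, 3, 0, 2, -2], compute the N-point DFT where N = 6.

X[k] = Σ(n=0 to 5) x[n] · ω_6^(nk)
where ω_6 = e^(-2πi/6)

Computing each X[k]:
X[0] = -1
X[1] = -6
X[2] = -1.0000+1.7321i
X[3] = 9
X[4] = -1.0000-1.7321i
X[5] = -6

X = [-1, -6, -1.0000+1.7321i, 9, -1.0000-1.7321i, -6]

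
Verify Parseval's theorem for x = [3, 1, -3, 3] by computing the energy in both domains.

Time domain:
Σ|x[n]|² = |3|² + |1|² + |-3|² + |3|² = 28.0000

Frequency domain:
(1/4)Σ|X[k]|² = (1/4)(|4|² + |6+2i|² + |-4|² + |6-2i|²) = (1/4)·112.0000 = 28.0000

Both sides agree, confirming Parseval's theorem.

Σ|x[n]|² = (1/N)Σ|X[k]|² = 28.0000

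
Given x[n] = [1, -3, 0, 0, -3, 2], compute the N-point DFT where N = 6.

X[k] = Σ(n=0 to 5) x[n] · ω_6^(nk)
where ω_6 = e^(-2πi/6)

Computing each X[k]:
X[0] = -3
X[1] = 2.0000+1.7321i
X[2] = 3.0000+6.9282i
X[3] = -1
X[4] = 3.0000-6.9282i
X[5] = 2.0000-1.7321i

X = [-3, 2.0000+1.7321i, 3.0000+6.9282i, -1, 3.0000-6.9282i, 2.0000-1.7321i]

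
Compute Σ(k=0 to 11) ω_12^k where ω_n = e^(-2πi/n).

Sum of all nth roots of unity equals 0 for n > 1 (geometric series with r ≠ 1).

0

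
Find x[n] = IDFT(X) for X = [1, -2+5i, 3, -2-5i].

x[n] = (1/4) Σ(k=0 to 3) X[k] · e^(2πikn/4)

Computing each x[n]:
x[0] = 0
x[1] = -3
x[2] = 2
x[3] = 2

x = [0, -3, 2, 2]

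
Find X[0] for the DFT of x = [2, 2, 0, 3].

X[0] = Σ(n=0 to 3) x[n] · ω_4^0 = Σ x[n]
= (2) + (2) + (0) + (3)

X[0] = 7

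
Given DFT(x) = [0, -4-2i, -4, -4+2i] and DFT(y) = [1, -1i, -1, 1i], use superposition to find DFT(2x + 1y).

By linearity: DFT(2x + 1y) = 2·DFT(x) + 1·DFT(y)
= 2·[0, -4-2i, -4, -4+2i] + 1·[1, -1i, -1, 1i]

Computing element-wise:
Z[0] = 2·(0) + 1·(1) = 1
Z[1] = 2·(-4-2i) + 1·(-1i) = -8-5i
Z[2] = 2·(-4) + 1·(-1) = -9
Z[3] = 2·(-4+2i) + 1·(1i) = -8+5i

DFT(2x + 1y) = 2·X + 1·Y = [1, -8-5i, -9, -8+5i]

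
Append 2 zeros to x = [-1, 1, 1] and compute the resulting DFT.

Original 3-point DFT: [1, -2, -2]
Zero-padded 5-point DFT provides frequency interpolation.

DFT_5([x, 0, ...]) = [1, -1.5000-1.5388i, -1.5000+0.3633i, -1.5000-0.3633i, -1.5000+1.5388i]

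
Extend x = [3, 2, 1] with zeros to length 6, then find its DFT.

Original 3-point DFT: [6, 1.5000-0.8660i, 1.5000+0.8660i]
Zero-padded 6-point DFT provides frequency interpolation.

DFT_6([x, 0, ...]) = [6, 3.5000-2.5981i, 1.5000-0.8660i, 2, 1.5000+0.8660i, 3.5000+2.5981i]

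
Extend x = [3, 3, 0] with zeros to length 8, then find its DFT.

Original 3-point DFT: [6, 1.5000-2.5981i, 1.5000+2.5981i]
Zero-padded 8-point DFT provides frequency interpolation.

DFT_8([x, 0, ...]) = [6, 5.1213-2.1213i, 3-3i, 0.8787-2.1213i, 0, 0.8787+2.1213i, 3+3i, 5.1213+2.1213i]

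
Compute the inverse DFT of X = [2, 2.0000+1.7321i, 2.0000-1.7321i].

x[n] = (1/3) Σ(k=0 to 2) X[k] · e^(2πikn/3)

Computing each x[n]:
x[0] = 2
x[1] = -1
x[2] = 1

x = [2, -1, 1]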